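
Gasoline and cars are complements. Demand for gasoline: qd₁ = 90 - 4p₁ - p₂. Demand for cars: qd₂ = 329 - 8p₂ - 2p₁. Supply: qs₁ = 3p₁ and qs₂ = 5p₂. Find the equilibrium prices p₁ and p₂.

p₁ = 841/89, p₂ = 2123/89

Market 1: 90 - 4p₁ - p₂ = 3p₁ → 7p₁ + p₂ = 90.
Market 2: 13p₂ + 2p₁ = 329.
Eliminating p₂: 13×(1) − 1×(2) gives 89p₁ = 841, so p₁ = 841/89.
Back-substitute into (2): p₂ = (329 − 2×841/89) / 13 = 2123/89.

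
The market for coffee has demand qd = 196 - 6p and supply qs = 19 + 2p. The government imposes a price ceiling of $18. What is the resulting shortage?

Equilibrium price would be p* = 22.125, so the ceiling at 18 binds.
At p = 18: qd = 196 − 6(18) = 88, qs = 19 + 2(18) = 55.
Shortage = 88 − 55 = 33.

Shortage = 33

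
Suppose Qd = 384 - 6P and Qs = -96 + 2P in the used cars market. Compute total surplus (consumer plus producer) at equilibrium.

Total surplus = 192

Equilibrium: 384 - 6P = -96 + 2P gives P* = 60, Q* = 24.
Demand choke price: P = 64; supply starts at P = 48.
CS = ½(64 − 60)(24) = 48; PS = ½(60 − 48)(24) = 144.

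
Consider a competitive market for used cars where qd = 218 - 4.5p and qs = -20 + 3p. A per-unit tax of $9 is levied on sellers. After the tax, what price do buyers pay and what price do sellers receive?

Buyers pay 106/3, sellers receive 79/3

Pre-tax equilibrium: p* = 476/15, q* = 75.2.
Tax on sellers shifts supply to qs = -20 + 3(p − 9) = -47 + 3p.
218 - 4.5p = -47 + 3p gives buyer price pb = 106/3; sellers receive ps = 106/3 − 9 = 79/3.
New quantity: q = 218 − 4.5(106/3) = 59.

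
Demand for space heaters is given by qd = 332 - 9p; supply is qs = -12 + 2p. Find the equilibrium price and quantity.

p* = 344/11, q* = 556/11

Set qd = qs: 332 - 9p = -12 + 2p.
344 = 11p, so p* = 344/11.
q* = 332 − 9(344/11) = 556/11.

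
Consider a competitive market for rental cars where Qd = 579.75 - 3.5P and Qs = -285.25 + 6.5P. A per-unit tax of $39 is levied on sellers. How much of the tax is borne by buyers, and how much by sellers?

Buyers bear $25.35, sellers bear $13.65

Pre-tax equilibrium: P* = 86.5, Q* = 277.
Tax on sellers shifts supply to Qs = -285.25 + 6.5(P − 39) = -538.75 + 6.5P.
579.75 - 3.5P = -538.75 + 6.5P gives buyer price Pb = 111.85; sellers receive Ps = 111.85 − 39 = 72.85.
New quantity: Q = 579.75 − 3.5(111.85) = 188.275.
Buyer burden = 111.85 − 86.5 = 25.35; seller burden = 86.5 − 72.85 = 13.65.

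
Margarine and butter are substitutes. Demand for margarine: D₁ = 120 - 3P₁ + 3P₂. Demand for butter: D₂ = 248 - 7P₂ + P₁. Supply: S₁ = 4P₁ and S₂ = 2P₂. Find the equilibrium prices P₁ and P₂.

P₁ = 30.4, P₂ = 464/15

Market 1: 120 - 3P₁ + 3P₂ = 4P₁ → 7P₁ - 3P₂ = 120.
Market 2: 9P₂ - P₁ = 248.
Eliminating P₂: 9×(1) + 3×(2) gives 60P₁ = 1824, so P₁ = 30.4.
Back-substitute into (2): P₂ = (248 + 1×30.4) / 9 = 464/15.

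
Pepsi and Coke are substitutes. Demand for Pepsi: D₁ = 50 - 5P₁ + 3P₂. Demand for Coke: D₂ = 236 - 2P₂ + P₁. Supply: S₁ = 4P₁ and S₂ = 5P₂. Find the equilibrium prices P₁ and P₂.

Market 1: 50 - 5P₁ + 3P₂ = 4P₁ → 9P₁ - 3P₂ = 50.
Market 2: 7P₂ - P₁ = 236.
Eliminating P₂: 7×(1) + 3×(2) gives 60P₁ = 1058, so P₁ = 529/30.
Back-substitute into (2): P₂ = (236 + 1×529/30) / 7 = 1087/30.

P₁ = 529/30, P₂ = 1087/30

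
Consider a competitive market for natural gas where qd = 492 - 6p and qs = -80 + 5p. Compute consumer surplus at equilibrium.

Equilibrium: 492 - 6p = -80 + 5p gives p* = 52, q* = 180.
Demand choke price (qd = 0): p = 82.
CS = ½(82 − 52)(180) = 2700.

Consumer surplus = 2700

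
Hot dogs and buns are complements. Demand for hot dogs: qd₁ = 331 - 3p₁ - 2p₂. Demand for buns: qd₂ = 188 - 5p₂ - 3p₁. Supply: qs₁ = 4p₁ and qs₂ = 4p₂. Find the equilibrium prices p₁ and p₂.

Market 1: 331 - 3p₁ - 2p₂ = 4p₁ → 7p₁ + 2p₂ = 331.
Market 2: 9p₂ + 3p₁ = 188.
Eliminating p₂: 9×(1) − 2×(2) gives 57p₁ = 2603, so p₁ = 137/3.
Back-substitute into (2): p₂ = (188 − 3×137/3) / 9 = 17/3.

p₁ = 137/3, p₂ = 17/3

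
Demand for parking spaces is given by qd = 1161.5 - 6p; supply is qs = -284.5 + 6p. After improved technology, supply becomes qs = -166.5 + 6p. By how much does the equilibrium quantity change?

Original equilibrium: p* = 120.5, q* = 438.5.
New equilibrium: 1161.5 - 6p = -166.5 + 6p, so 1328 = 12p and p' = 332/3; q' = 1161.5 − 6(332/3) = 497.5.
Change in quantity: 497.5 − 438.5 = 59.

Δq = 59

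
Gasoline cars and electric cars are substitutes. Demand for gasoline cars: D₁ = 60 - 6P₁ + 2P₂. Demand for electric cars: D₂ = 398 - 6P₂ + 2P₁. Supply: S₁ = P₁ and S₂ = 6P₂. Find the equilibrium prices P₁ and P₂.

Market 1: 60 - 6P₁ + 2P₂ = P₁ → 7P₁ - 2P₂ = 60.
Market 2: 12P₂ - 2P₁ = 398.
Eliminating P₂: 12×(1) + 2×(2) gives 80P₁ = 1516, so P₁ = 18.95.
Back-substitute into (2): P₂ = (398 + 2×18.95) / 12 = 36.325.

P₁ = 18.95, P₂ = 36.325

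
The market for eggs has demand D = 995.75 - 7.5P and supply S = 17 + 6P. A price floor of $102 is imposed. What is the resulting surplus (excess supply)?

Equilibrium price would be P* = 72.5, so the floor at 102 binds.
At P = 102: D = 230.75, S = 629.
Surplus = 629 − 230.75 = 398.25.

Surplus = 398.25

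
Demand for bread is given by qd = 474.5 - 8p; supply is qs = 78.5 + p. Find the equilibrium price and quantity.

p* = 44, q* = 122.5

Set qd = qs: 474.5 - 8p = 78.5 + p.
396 = 9p, so p* = 44.
q* = 474.5 − 8(44) = 122.5.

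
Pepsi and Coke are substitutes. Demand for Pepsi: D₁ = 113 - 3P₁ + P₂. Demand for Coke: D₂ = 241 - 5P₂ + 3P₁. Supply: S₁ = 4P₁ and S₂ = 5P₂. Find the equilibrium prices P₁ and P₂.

P₁ = 1371/67, P₂ = 2026/67

Market 1: 113 - 3P₁ + P₂ = 4P₁ → 7P₁ - P₂ = 113.
Market 2: 10P₂ - 3P₁ = 241.
Eliminating P₂: 10×(1) + 1×(2) gives 67P₁ = 1371, so P₁ = 1371/67.
Back-substitute into (2): P₂ = (241 + 3×1371/67) / 10 = 2026/67.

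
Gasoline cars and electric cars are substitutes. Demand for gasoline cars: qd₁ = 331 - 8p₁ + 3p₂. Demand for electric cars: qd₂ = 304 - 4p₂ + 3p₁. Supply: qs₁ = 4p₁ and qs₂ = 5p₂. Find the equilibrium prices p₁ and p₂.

p₁ = 1297/33, p₂ = 1547/33

Market 1: 331 - 8p₁ + 3p₂ = 4p₁ → 12p₁ - 3p₂ = 331.
Market 2: 9p₂ - 3p₁ = 304.
Eliminating p₂: 9×(1) + 3×(2) gives 99p₁ = 3891, so p₁ = 1297/33.
Back-substitute into (2): p₂ = (304 + 3×1297/33) / 9 = 1547/33.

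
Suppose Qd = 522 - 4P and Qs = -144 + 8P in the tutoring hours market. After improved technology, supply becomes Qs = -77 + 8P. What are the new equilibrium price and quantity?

Original equilibrium: P* = 55.5, Q* = 300.
New equilibrium: 522 - 4P = -77 + 8P, so 599 = 12P and P' = 599/12; Q' = 522 − 4(599/12) = 967/3.

P' = 599/12, Q' = 967/3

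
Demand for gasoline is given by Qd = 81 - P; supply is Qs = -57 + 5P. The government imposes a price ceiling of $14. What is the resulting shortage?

Equilibrium price would be P* = 23, so the ceiling at 14 binds.
At P = 14: Qd = 81 − 1(14) = 67, Qs = -57 + 5(14) = 13.
Shortage = 67 − 13 = 54.

Shortage = 54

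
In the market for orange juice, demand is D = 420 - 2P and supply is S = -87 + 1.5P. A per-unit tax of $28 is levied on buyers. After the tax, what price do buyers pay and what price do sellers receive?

Pre-tax equilibrium: P* = 1014/7, Q* = 912/7.
Tax on buyers shifts demand to D = 420 − 2(P + 28) = 364 - 2P.
364 - 2P = -87 + 1.5P gives seller price Ps = 902/7; buyers pay Pb = 902/7 + 28 = 1098/7.
New quantity: Q = 420 − 2(1098/7) = 744/7.

Buyers pay 1098/7, sellers receive 902/7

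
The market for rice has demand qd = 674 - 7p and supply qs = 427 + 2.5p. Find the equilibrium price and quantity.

p* = 26, q* = 492

Set qd = qs: 674 - 7p = 427 + 2.5p.
247 = 9.5p, so p* = 26.
q* = 674 − 7(26) = 492.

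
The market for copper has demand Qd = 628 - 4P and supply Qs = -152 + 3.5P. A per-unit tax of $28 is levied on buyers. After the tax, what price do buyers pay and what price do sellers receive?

Pre-tax equilibrium: P* = 104, Q* = 212.
Tax on buyers shifts demand to Qd = 628 − 4(P + 28) = 516 - 4P.
516 - 4P = -152 + 3.5P gives seller price Ps = 1336/15; buyers pay Pb = 1336/15 + 28 = 1756/15.
New quantity: Q = 628 − 4(1756/15) = 2396/15.

Buyers pay 1756/15, sellers receive 1336/15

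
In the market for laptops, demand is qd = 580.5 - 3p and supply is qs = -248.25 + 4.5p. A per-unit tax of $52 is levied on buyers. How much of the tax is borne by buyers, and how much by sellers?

Pre-tax equilibrium: p* = 110.5, q* = 249.
Tax on buyers shifts demand to qd = 580.5 − 3(p + 52) = 424.5 - 3p.
424.5 - 3p = -248.25 + 4.5p gives seller price ps = 89.7; buyers pay pb = 89.7 + 52 = 141.7.
New quantity: q = 580.5 − 3(141.7) = 155.4.
Buyer burden = 141.7 − 110.5 = 31.2; seller burden = 110.5 − 89.7 = 20.8.

Buyers bear $31.2, sellers bear $20.8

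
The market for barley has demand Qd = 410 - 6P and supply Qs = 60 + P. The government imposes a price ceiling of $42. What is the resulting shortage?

Shortage = 56

Equilibrium price would be P* = 50, so the ceiling at 42 binds.
At P = 42: Qd = 410 − 6(42) = 158, Qs = 60 + 1(42) = 102.
Shortage = 158 − 102 = 56.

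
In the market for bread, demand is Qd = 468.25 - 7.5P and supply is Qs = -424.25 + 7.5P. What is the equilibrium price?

Set Qd = Qs: 468.25 - 7.5P = -424.25 + 7.5P.
892.5 = 15P, so P* = 59.5.
Q* = 468.25 − 7.5(59.5) = 22.

P* = 59.5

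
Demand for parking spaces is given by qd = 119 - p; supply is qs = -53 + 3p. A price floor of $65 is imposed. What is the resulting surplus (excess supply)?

Equilibrium price would be p* = 43, so the floor at 65 binds.
At p = 65: qd = 54, qs = 142.
Surplus = 142 − 54 = 88.

Surplus = 88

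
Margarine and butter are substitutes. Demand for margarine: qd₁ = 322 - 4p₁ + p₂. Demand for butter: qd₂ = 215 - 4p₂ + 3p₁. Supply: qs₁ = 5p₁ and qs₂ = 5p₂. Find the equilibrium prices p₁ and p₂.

p₁ = 3113/78, p₂ = 967/26

Market 1: 322 - 4p₁ + p₂ = 5p₁ → 9p₁ - p₂ = 322.
Market 2: 9p₂ - 3p₁ = 215.
Eliminating p₂: 9×(1) + 1×(2) gives 78p₁ = 3113, so p₁ = 3113/78.
Back-substitute into (2): p₂ = (215 + 3×3113/78) / 9 = 967/26.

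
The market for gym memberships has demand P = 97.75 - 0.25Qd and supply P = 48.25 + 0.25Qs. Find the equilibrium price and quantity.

P* = 73, Q* = 99

Set the two price expressions equal: 97.75 - 0.25Q = 48.25 + 0.25Q.
49.5 = 0.5Q, so Q* = 99.
P* = 97.75 − (0.25)(99) = 73.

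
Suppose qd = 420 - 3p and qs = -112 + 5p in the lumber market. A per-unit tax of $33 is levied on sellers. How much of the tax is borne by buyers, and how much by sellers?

Buyers bear $20.625, sellers bear $12.375

Pre-tax equilibrium: p* = 66.5, q* = 220.5.
Tax on sellers shifts supply to qs = -112 + 5(p − 33) = -277 + 5p.
420 - 3p = -277 + 5p gives buyer price pb = 87.125; sellers receive ps = 87.125 − 33 = 54.125.
New quantity: q = 420 − 3(87.125) = 158.625.
Buyer burden = 87.125 − 66.5 = 20.625; seller burden = 66.5 − 54.125 = 12.375.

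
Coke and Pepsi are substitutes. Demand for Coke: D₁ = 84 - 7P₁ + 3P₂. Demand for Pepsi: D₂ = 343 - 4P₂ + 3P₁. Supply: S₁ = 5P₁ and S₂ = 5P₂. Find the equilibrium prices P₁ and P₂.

Market 1: 84 - 7P₁ + 3P₂ = 5P₁ → 12P₁ - 3P₂ = 84.
Market 2: 9P₂ - 3P₁ = 343.
Eliminating P₂: 9×(1) + 3×(2) gives 99P₁ = 1785, so P₁ = 595/33.
Back-substitute into (2): P₂ = (343 + 3×595/33) / 9 = 1456/33.

P₁ = 595/33, P₂ = 1456/33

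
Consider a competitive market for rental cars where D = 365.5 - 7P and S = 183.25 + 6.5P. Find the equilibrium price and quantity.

Set D = S: 365.5 - 7P = 183.25 + 6.5P.
182.25 = 13.5P, so P* = 13.5.
Q* = 365.5 − 7(13.5) = 271.

P* = 13.5, Q* = 271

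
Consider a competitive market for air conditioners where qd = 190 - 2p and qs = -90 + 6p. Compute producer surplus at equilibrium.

Producer surplus = 1200

Equilibrium: 190 - 2p = -90 + 6p gives p* = 35, q* = 120.
Supply starts at p = 15 (where qs = 0).
PS = ½(35 − 15)(120) = 1200.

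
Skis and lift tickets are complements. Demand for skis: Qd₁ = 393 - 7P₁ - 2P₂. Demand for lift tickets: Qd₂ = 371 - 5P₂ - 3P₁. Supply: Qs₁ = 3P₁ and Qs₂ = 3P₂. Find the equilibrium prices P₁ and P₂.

Market 1: 393 - 7P₁ - 2P₂ = 3P₁ → 10P₁ + 2P₂ = 393.
Market 2: 8P₂ + 3P₁ = 371.
Eliminating P₂: 8×(1) − 2×(2) gives 74P₁ = 2402, so P₁ = 1201/37.
Back-substitute into (2): P₂ = (371 − 3×1201/37) / 8 = 2531/74.

P₁ = 1201/37, P₂ = 2531/74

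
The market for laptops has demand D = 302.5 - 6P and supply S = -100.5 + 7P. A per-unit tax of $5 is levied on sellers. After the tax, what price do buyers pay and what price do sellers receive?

Pre-tax equilibrium: P* = 31, Q* = 116.5.
Tax on sellers shifts supply to S = -100.5 + 7(P − 5) = -135.5 + 7P.
302.5 - 6P = -135.5 + 7P gives buyer price Pb = 438/13; sellers receive Ps = 438/13 − 5 = 373/13.
New quantity: Q = 302.5 − 6(438/13) = 2609/26.

Buyers pay 438/13, sellers receive 373/13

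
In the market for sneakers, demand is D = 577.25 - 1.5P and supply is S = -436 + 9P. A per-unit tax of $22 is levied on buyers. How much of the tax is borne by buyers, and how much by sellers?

Buyers bear 132/7, sellers bear 22/7

Pre-tax equilibrium: P* = 96.5, Q* = 432.5.
Tax on buyers shifts demand to D = 577.25 − 1.5(P + 22) = 544.25 - 1.5P.
544.25 - 1.5P = -436 + 9P gives seller price Ps = 1307/14; buyers pay Pb = 1307/14 + 22 = 1615/14.
New quantity: Q = 577.25 − 1.5(1615/14) = 5659/14.
Buyer burden = 1615/14 − 96.5 = 132/7; seller burden = 96.5 − 1307/14 = 22/7.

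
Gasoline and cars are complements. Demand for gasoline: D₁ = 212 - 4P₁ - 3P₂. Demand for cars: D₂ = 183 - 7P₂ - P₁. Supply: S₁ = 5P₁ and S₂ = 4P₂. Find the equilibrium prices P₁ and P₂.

Market 1: 212 - 4P₁ - 3P₂ = 5P₁ → 9P₁ + 3P₂ = 212.
Market 2: 11P₂ + P₁ = 183.
Eliminating P₂: 11×(1) − 3×(2) gives 96P₁ = 1783, so P₁ = 1783/96.
Back-substitute into (2): P₂ = (183 − 1×1783/96) / 11 = 1435/96.

P₁ = 1783/96, P₂ = 1435/96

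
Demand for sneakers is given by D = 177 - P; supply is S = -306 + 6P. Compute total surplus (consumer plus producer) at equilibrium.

Equilibrium: 177 - P = -306 + 6P gives P* = 69, Q* = 108.
Demand choke price: P = 177; supply starts at P = 51.
CS = ½(177 − 69)(108) = 5832; PS = ½(69 − 51)(108) = 972.

Total surplus = 6804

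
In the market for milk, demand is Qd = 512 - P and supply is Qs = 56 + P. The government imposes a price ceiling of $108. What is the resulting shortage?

Shortage = 240

Equilibrium price would be P* = 228, so the ceiling at 108 binds.
At P = 108: Qd = 512 − 1(108) = 404, Qs = 56 + 1(108) = 164.
Shortage = 404 − 164 = 240.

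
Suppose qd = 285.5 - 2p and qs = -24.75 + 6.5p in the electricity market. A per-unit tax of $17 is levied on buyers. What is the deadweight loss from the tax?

Deadweight loss = 221

Pre-tax equilibrium: p* = 36.5, q* = 212.5.
Tax on buyers shifts demand to qd = 285.5 − 2(p + 17) = 251.5 - 2p.
251.5 - 2p = -24.75 + 6.5p gives seller price ps = 32.5; buyers pay pb = 32.5 + 17 = 49.5.
New quantity: q = 285.5 − 2(49.5) = 186.5.
DWL = ½ × 17 × (212.5 − 186.5) = 221.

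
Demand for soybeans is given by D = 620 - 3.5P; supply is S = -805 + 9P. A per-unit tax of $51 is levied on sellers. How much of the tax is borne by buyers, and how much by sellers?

Pre-tax equilibrium: P* = 114, Q* = 221.
Tax on sellers shifts supply to S = -805 + 9(P − 51) = -1264 + 9P.
620 - 3.5P = -1264 + 9P gives buyer price Pb = 150.72; sellers receive Ps = 150.72 − 51 = 99.72.
New quantity: Q = 620 − 3.5(150.72) = 92.48.
Buyer burden = 150.72 − 114 = 36.72; seller burden = 114 − 99.72 = 14.28.

Buyers bear $36.72, sellers bear $14.28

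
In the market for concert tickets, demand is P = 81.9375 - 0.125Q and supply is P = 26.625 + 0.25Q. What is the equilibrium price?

P* = 63.5

Set the two price expressions equal: 81.9375 - 0.125Q = 26.625 + 0.25Q.
55.3125 = 0.375Q, so Q* = 147.5.
P* = 81.9375 − (0.125)(147.5) = 63.5.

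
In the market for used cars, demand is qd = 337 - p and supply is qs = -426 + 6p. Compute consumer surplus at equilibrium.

Equilibrium: 337 - p = -426 + 6p gives p* = 109, q* = 228.
Demand choke price (qd = 0): p = 337.
CS = ½(337 − 109)(228) = 25992.

Consumer surplus = 25992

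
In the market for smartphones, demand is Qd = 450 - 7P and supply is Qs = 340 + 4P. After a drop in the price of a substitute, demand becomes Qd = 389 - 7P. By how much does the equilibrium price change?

Original equilibrium: P* = 10, Q* = 380.
New equilibrium: 389 - 7P = 340 + 4P, so 49 = 11P and P' = 49/11; Q' = 389 − 7(49/11) = 3936/11.
Change in price: 49/11 − 10 = -61/11.

ΔP = -61/11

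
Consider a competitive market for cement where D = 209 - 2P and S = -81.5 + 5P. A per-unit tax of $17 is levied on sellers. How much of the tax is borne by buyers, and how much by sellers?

Pre-tax equilibrium: P* = 41.5, Q* = 126.
Tax on sellers shifts supply to S = -81.5 + 5(P − 17) = -166.5 + 5P.
209 - 2P = -166.5 + 5P gives buyer price Pb = 751/14; sellers receive Ps = 751/14 − 17 = 513/14.
New quantity: Q = 209 − 2(751/14) = 712/7.
Buyer burden = 751/14 − 41.5 = 85/7; seller burden = 41.5 − 513/14 = 34/7.

Buyers bear 85/7, sellers bear 34/7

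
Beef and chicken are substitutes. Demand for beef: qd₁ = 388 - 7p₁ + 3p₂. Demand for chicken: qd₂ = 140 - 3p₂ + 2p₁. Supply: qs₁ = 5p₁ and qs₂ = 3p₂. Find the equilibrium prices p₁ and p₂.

p₁ = 458/11, p₂ = 1228/33

Market 1: 388 - 7p₁ + 3p₂ = 5p₁ → 12p₁ - 3p₂ = 388.
Market 2: 6p₂ - 2p₁ = 140.
Eliminating p₂: 6×(1) + 3×(2) gives 66p₁ = 2748, so p₁ = 458/11.
Back-substitute into (2): p₂ = (140 + 2×458/11) / 6 = 1228/33.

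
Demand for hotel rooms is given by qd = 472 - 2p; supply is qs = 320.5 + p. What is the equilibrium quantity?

q* = 371

Set qd = qs: 472 - 2p = 320.5 + p.
151.5 = 3p, so p* = 50.5.
q* = 472 − 2(50.5) = 371.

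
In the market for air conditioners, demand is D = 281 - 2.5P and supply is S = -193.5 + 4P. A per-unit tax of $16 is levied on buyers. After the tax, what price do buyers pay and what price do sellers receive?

Pre-tax equilibrium: P* = 73, Q* = 98.5.
Tax on buyers shifts demand to D = 281 − 2.5(P + 16) = 241 - 2.5P.
241 - 2.5P = -193.5 + 4P gives seller price Ps = 869/13; buyers pay Pb = 869/13 + 16 = 1077/13.
New quantity: Q = 281 − 2.5(1077/13) = 1921/26.

Buyers pay 1077/13, sellers receive 869/13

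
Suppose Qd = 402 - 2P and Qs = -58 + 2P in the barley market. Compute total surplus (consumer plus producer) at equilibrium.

Total surplus = 14792

Equilibrium: 402 - 2P = -58 + 2P gives P* = 115, Q* = 172.
Demand choke price: P = 201; supply starts at P = 29.
CS = ½(201 − 115)(172) = 7396; PS = ½(115 − 29)(172) = 7396.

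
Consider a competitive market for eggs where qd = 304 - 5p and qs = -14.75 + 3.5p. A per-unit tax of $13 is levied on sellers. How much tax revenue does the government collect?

Tax revenue = 39663/34

Pre-tax equilibrium: p* = 37.5, q* = 116.5.
Tax on sellers shifts supply to qs = -14.75 + 3.5(p − 13) = -60.25 + 3.5p.
304 - 5p = -60.25 + 3.5p gives buyer price pb = 1457/34; sellers receive ps = 1457/34 − 13 = 1015/34.
New quantity: q = 304 − 5(1457/34) = 3051/34.
Revenue = 13 × 3051/34 = 39663/34.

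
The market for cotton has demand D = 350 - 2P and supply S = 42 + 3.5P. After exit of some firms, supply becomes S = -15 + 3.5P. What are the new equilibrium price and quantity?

Original equilibrium: P* = 56, Q* = 238.
New equilibrium: 350 - 2P = -15 + 3.5P, so 365 = 5.5P and P' = 730/11; Q' = 350 − 2(730/11) = 2390/11.

P' = 730/11, Q' = 2390/11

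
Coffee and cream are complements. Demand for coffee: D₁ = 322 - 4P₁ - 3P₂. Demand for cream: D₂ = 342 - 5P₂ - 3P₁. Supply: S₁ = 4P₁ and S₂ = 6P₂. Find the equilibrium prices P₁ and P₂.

Market 1: 322 - 4P₁ - 3P₂ = 4P₁ → 8P₁ + 3P₂ = 322.
Market 2: 11P₂ + 3P₁ = 342.
Eliminating P₂: 11×(1) − 3×(2) gives 79P₁ = 2516, so P₁ = 2516/79.
Back-substitute into (2): P₂ = (342 − 3×2516/79) / 11 = 1770/79.

P₁ = 2516/79, P₂ = 1770/79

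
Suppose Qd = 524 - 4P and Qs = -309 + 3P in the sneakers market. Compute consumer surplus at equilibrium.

Consumer surplus = 288

Equilibrium: 524 - 4P = -309 + 3P gives P* = 119, Q* = 48.
Demand choke price (Qd = 0): P = 131.
CS = ½(131 − 119)(48) = 288.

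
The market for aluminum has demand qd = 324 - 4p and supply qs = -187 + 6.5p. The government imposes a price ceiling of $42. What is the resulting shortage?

Equilibrium price would be p* = 146/3, so the ceiling at 42 binds.
At p = 42: qd = 324 − 4(42) = 156, qs = -187 + 6.5(42) = 86.
Shortage = 156 − 86 = 70.

Shortage = 70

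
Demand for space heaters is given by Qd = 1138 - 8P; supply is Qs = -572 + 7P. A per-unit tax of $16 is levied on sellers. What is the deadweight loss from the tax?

Deadweight loss = 7168/15

Pre-tax equilibrium: P* = 114, Q* = 226.
Tax on sellers shifts supply to Qs = -572 + 7(P − 16) = -684 + 7P.
1138 - 8P = -684 + 7P gives buyer price Pb = 1822/15; sellers receive Ps = 1822/15 − 16 = 1582/15.
New quantity: Q = 1138 − 8(1822/15) = 2494/15.
DWL = ½ × 16 × (226 − 2494/15) = 7168/15.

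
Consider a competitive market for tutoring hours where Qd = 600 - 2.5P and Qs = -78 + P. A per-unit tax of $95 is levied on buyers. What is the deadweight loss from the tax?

Pre-tax equilibrium: P* = 1356/7, Q* = 810/7.
Tax on buyers shifts demand to Qd = 600 − 2.5(P + 95) = 362.5 - 2.5P.
362.5 - 2.5P = -78 + P gives seller price Ps = 881/7; buyers pay Pb = 881/7 + 95 = 1546/7.
New quantity: Q = 600 − 2.5(1546/7) = 335/7.
DWL = ½ × 95 × (810/7 − 335/7) = 45125/14.

Deadweight loss = 45125/14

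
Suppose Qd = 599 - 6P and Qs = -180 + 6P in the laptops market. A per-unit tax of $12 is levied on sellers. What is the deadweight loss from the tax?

Deadweight loss = 216

Pre-tax equilibrium: P* = 779/12, Q* = 209.5.
Tax on sellers shifts supply to Qs = -180 + 6(P − 12) = -252 + 6P.
599 - 6P = -252 + 6P gives buyer price Pb = 851/12; sellers receive Ps = 851/12 − 12 = 707/12.
New quantity: Q = 599 − 6(851/12) = 173.5.
DWL = ½ × 12 × (209.5 − 173.5) = 216.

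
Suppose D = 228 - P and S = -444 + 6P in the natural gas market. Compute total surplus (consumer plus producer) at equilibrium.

Total surplus = 10164

Equilibrium: 228 - P = -444 + 6P gives P* = 96, Q* = 132.
Demand choke price: P = 228; supply starts at P = 74.
CS = ½(228 − 96)(132) = 8712; PS = ½(96 − 74)(132) = 1452.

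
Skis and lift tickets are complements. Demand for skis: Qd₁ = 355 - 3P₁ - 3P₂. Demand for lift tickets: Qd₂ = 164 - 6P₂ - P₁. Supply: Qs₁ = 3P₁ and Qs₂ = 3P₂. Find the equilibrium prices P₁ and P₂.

P₁ = 53, P₂ = 37/3

Market 1: 355 - 3P₁ - 3P₂ = 3P₁ → 6P₁ + 3P₂ = 355.
Market 2: 9P₂ + P₁ = 164.
Eliminating P₂: 9×(1) − 3×(2) gives 51P₁ = 2703, so P₁ = 53.
Back-substitute into (2): P₂ = (164 − 1×53) / 9 = 37/3.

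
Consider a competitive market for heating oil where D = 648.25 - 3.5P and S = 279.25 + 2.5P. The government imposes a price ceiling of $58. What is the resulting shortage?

Equilibrium price would be P* = 61.5, so the ceiling at 58 binds.
At P = 58: D = 648.25 − 3.5(58) = 445.25, S = 279.25 + 2.5(58) = 424.25.
Shortage = 445.25 − 424.25 = 21.

Shortage = 21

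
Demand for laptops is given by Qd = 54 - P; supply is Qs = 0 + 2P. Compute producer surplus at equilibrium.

Producer surplus = 324

Equilibrium: 54 - P = 0 + 2P gives P* = 18, Q* = 36.
Supply starts at P = 0 (where Qs = 0).
PS = ½(18 − 0)(36) = 324.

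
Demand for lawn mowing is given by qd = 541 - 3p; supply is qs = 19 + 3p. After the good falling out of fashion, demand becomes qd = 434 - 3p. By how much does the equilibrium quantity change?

Δq = -53.5

Original equilibrium: p* = 87, q* = 280.
New equilibrium: 434 - 3p = 19 + 3p, so 415 = 6p and p' = 415/6; q' = 434 − 3(415/6) = 226.5.
Change in quantity: 226.5 − 280 = -53.5.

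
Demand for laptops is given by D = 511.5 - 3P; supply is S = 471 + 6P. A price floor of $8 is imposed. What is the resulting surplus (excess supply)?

Equilibrium price would be P* = 4.5, so the floor at 8 binds.
At P = 8: D = 487.5, S = 519.
Surplus = 519 − 487.5 = 31.5.

Surplus = 31.5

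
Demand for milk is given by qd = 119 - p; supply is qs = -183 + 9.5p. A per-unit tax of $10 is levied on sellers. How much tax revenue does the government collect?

Pre-tax equilibrium: p* = 604/21, q* = 1895/21.
Tax on sellers shifts supply to qs = -183 + 9.5(p − 10) = -278 + 9.5p.
119 - p = -278 + 9.5p gives buyer price pb = 794/21; sellers receive ps = 794/21 − 10 = 584/21.
New quantity: q = 119 − 1(794/21) = 1705/21.
Revenue = 10 × 1705/21 = 17050/21.

Tax revenue = 17050/21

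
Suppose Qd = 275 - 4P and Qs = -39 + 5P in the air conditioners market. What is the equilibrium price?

P* = 314/9

Set Qd = Qs: 275 - 4P = -39 + 5P.
314 = 9P, so P* = 314/9.
Q* = 275 − 4(314/9) = 1219/9.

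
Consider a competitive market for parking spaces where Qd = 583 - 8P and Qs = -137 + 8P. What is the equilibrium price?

P* = 45

Set Qd = Qs: 583 - 8P = -137 + 8P.
720 = 16P, so P* = 45.
Q* = 583 − 8(45) = 223.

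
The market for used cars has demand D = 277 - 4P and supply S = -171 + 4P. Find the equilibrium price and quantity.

Set D = S: 277 - 4P = -171 + 4P.
448 = 8P, so P* = 56.
Q* = 277 − 4(56) = 53.

P* = 56, Q* = 53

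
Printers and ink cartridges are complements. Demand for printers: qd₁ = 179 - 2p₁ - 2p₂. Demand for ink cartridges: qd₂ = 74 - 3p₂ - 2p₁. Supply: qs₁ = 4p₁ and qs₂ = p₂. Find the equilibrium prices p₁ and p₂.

p₁ = 28.4, p₂ = 4.3

Market 1: 179 - 2p₁ - 2p₂ = 4p₁ → 6p₁ + 2p₂ = 179.
Market 2: 4p₂ + 2p₁ = 74.
Eliminating p₂: 4×(1) − 2×(2) gives 20p₁ = 568, so p₁ = 28.4.
Back-substitute into (2): p₂ = (74 − 2×28.4) / 4 = 4.3.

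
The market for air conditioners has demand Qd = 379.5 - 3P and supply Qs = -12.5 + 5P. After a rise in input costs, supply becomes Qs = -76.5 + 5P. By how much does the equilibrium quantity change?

ΔQ = -24

Original equilibrium: P* = 49, Q* = 232.5.
New equilibrium: 379.5 - 3P = -76.5 + 5P, so 456 = 8P and P' = 57; Q' = 379.5 − 3(57) = 208.5.
Change in quantity: 208.5 − 232.5 = -24.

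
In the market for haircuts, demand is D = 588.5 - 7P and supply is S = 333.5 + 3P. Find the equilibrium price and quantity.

P* = 25.5, Q* = 410

Set D = S: 588.5 - 7P = 333.5 + 3P.
255 = 10P, so P* = 25.5.
Q* = 588.5 − 7(25.5) = 410.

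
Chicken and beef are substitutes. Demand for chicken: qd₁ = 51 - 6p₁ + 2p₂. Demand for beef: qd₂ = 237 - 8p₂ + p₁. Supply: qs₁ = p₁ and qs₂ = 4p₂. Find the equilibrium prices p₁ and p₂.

p₁ = 543/41, p₂ = 855/41

Market 1: 51 - 6p₁ + 2p₂ = p₁ → 7p₁ - 2p₂ = 51.
Market 2: 12p₂ - p₁ = 237.
Eliminating p₂: 12×(1) + 2×(2) gives 82p₁ = 1086, so p₁ = 543/41.
Back-substitute into (2): p₂ = (237 + 1×543/41) / 12 = 855/41.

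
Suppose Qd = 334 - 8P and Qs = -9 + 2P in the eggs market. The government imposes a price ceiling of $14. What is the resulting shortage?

Shortage = 203

Equilibrium price would be P* = 34.3, so the ceiling at 14 binds.
At P = 14: Qd = 334 − 8(14) = 222, Qs = -9 + 2(14) = 19.
Shortage = 222 − 19 = 203.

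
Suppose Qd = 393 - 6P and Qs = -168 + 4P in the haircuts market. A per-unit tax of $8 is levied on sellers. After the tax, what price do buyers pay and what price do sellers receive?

Pre-tax equilibrium: P* = 56.1, Q* = 56.4.
Tax on sellers shifts supply to Qs = -168 + 4(P − 8) = -200 + 4P.
393 - 6P = -200 + 4P gives buyer price Pb = 59.3; sellers receive Ps = 59.3 − 8 = 51.3.
New quantity: Q = 393 − 6(59.3) = 37.2.

Buyers pay $59.3, sellers receive $51.3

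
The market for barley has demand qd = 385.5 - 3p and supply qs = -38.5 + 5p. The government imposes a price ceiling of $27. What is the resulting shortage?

Shortage = 208

Equilibrium price would be p* = 53, so the ceiling at 27 binds.
At p = 27: qd = 385.5 − 3(27) = 304.5, qs = -38.5 + 5(27) = 96.5.
Shortage = 304.5 − 96.5 = 208.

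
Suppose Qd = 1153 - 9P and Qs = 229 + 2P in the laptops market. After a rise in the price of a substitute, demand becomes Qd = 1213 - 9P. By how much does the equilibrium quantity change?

Original equilibrium: P* = 84, Q* = 397.
New equilibrium: 1213 - 9P = 229 + 2P, so 984 = 11P and P' = 984/11; Q' = 1213 − 9(984/11) = 4487/11.
Change in quantity: 4487/11 − 397 = 120/11.

ΔQ = 120/11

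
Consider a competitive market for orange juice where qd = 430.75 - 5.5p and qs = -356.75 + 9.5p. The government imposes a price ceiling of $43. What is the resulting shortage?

Shortage = 142.5

Equilibrium price would be p* = 52.5, so the ceiling at 43 binds.
At p = 43: qd = 430.75 − 5.5(43) = 194.25, qs = -356.75 + 9.5(43) = 51.75.
Shortage = 194.25 − 51.75 = 142.5.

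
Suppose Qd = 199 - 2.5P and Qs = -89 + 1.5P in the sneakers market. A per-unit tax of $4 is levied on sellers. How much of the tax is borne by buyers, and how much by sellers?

Pre-tax equilibrium: P* = 72, Q* = 19.
Tax on sellers shifts supply to Qs = -89 + 1.5(P − 4) = -95 + 1.5P.
199 - 2.5P = -95 + 1.5P gives buyer price Pb = 73.5; sellers receive Ps = 73.5 − 4 = 69.5.
New quantity: Q = 199 − 2.5(73.5) = 15.25.
Buyer burden = 73.5 − 72 = 1.5; seller burden = 72 − 69.5 = 2.5.

Buyers bear $1.5, sellers bear $2.5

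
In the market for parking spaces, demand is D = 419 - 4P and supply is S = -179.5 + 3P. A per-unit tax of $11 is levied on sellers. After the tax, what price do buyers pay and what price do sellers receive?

Buyers pay 1263/14, sellers receive 1109/14

Pre-tax equilibrium: P* = 85.5, Q* = 77.
Tax on sellers shifts supply to S = -179.5 + 3(P − 11) = -212.5 + 3P.
419 - 4P = -212.5 + 3P gives buyer price Pb = 1263/14; sellers receive Ps = 1263/14 − 11 = 1109/14.
New quantity: Q = 419 − 4(1263/14) = 407/7.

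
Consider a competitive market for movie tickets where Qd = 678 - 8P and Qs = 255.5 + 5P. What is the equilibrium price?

P* = 32.5

Set Qd = Qs: 678 - 8P = 255.5 + 5P.
422.5 = 13P, so P* = 32.5.
Q* = 678 − 8(32.5) = 418.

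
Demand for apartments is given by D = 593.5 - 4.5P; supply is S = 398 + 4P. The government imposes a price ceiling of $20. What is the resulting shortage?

Equilibrium price would be P* = 23, so the ceiling at 20 binds.
At P = 20: D = 593.5 − 4.5(20) = 503.5, S = 398 + 4(20) = 478.
Shortage = 503.5 − 478 = 25.5.

Shortage = 25.5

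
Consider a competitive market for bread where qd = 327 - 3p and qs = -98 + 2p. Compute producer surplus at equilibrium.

Producer surplus = 1296

Equilibrium: 327 - 3p = -98 + 2p gives p* = 85, q* = 72.
Supply starts at p = 49 (where qs = 0).
PS = ½(85 − 49)(72) = 1296.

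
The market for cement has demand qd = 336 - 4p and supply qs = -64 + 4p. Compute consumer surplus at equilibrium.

Equilibrium: 336 - 4p = -64 + 4p gives p* = 50, q* = 136.
Demand choke price (qd = 0): p = 84.
CS = ½(84 − 50)(136) = 2312.

Consumer surplus = 2312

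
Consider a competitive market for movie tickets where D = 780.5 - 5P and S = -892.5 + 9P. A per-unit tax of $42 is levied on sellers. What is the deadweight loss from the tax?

Pre-tax equilibrium: P* = 119.5, Q* = 183.
Tax on sellers shifts supply to S = -892.5 + 9(P − 42) = -1270.5 + 9P.
780.5 - 5P = -1270.5 + 9P gives buyer price Pb = 146.5; sellers receive Ps = 146.5 − 42 = 104.5.
New quantity: Q = 780.5 − 5(146.5) = 48.
DWL = ½ × 42 × (183 − 48) = 2835.

Deadweight loss = 2835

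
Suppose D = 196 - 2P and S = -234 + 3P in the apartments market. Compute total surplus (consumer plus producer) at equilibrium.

Total surplus = 240

Equilibrium: 196 - 2P = -234 + 3P gives P* = 86, Q* = 24.
Demand choke price: P = 98; supply starts at P = 78.
CS = ½(98 − 86)(24) = 144; PS = ½(86 − 78)(24) = 96.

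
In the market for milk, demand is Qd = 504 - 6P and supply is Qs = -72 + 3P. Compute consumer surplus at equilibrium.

Consumer surplus = 1200

Equilibrium: 504 - 6P = -72 + 3P gives P* = 64, Q* = 120.
Demand choke price (Qd = 0): P = 84.
CS = ½(84 − 64)(120) = 1200.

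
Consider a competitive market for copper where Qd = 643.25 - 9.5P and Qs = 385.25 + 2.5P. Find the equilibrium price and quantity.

P* = 21.5, Q* = 439

Set Qd = Qs: 643.25 - 9.5P = 385.25 + 2.5P.
258 = 12P, so P* = 21.5.
Q* = 643.25 − 9.5(21.5) = 439.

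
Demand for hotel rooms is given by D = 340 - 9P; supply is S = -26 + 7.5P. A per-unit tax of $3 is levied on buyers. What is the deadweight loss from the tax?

Deadweight loss = 405/22

Pre-tax equilibrium: P* = 244/11, Q* = 1544/11.
Tax on buyers shifts demand to D = 340 − 9(P + 3) = 313 - 9P.
313 - 9P = -26 + 7.5P gives seller price Ps = 226/11; buyers pay Pb = 226/11 + 3 = 259/11.
New quantity: Q = 340 − 9(259/11) = 1409/11.
DWL = ½ × 3 × (1544/11 − 1409/11) = 405/22.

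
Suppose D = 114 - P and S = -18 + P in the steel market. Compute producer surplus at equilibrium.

Equilibrium: 114 - P = -18 + P gives P* = 66, Q* = 48.
Supply starts at P = 18 (where S = 0).
PS = ½(66 − 18)(48) = 1152.

Producer surplus = 1152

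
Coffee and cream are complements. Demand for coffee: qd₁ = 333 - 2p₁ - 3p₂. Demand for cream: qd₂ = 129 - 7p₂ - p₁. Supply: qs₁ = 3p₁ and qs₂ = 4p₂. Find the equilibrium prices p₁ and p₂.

Market 1: 333 - 2p₁ - 3p₂ = 3p₁ → 5p₁ + 3p₂ = 333.
Market 2: 11p₂ + p₁ = 129.
Eliminating p₂: 11×(1) − 3×(2) gives 52p₁ = 3276, so p₁ = 63.
Back-substitute into (2): p₂ = (129 − 1×63) / 11 = 6.

p₁ = 63, p₂ = 6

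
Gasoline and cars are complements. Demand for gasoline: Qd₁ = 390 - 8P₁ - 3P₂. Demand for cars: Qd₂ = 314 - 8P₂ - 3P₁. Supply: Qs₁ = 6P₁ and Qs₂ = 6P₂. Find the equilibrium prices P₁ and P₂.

Market 1: 390 - 8P₁ - 3P₂ = 6P₁ → 14P₁ + 3P₂ = 390.
Market 2: 14P₂ + 3P₁ = 314.
Eliminating P₂: 14×(1) − 3×(2) gives 187P₁ = 4518, so P₁ = 4518/187.
Back-substitute into (2): P₂ = (314 − 3×4518/187) / 14 = 3226/187.

P₁ = 4518/187, P₂ = 3226/187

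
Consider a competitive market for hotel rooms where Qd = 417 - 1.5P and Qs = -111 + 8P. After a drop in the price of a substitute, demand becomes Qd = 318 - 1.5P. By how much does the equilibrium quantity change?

Original equilibrium: P* = 1056/19, Q* = 6339/19.
New equilibrium: 318 - 1.5P = -111 + 8P, so 429 = 9.5P and P' = 858/19; Q' = 318 − 1.5(858/19) = 4755/19.
Change in quantity: 4755/19 − 6339/19 = -1584/19.

ΔQ = -1584/19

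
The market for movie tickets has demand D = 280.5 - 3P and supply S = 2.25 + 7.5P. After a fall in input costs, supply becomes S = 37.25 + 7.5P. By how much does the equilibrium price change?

Original equilibrium: P* = 26.5, Q* = 201.
New equilibrium: 280.5 - 3P = 37.25 + 7.5P, so 243.25 = 10.5P and P' = 139/6; Q' = 280.5 − 3(139/6) = 211.
Change in price: 139/6 − 26.5 = -10/3.

ΔP = -10/3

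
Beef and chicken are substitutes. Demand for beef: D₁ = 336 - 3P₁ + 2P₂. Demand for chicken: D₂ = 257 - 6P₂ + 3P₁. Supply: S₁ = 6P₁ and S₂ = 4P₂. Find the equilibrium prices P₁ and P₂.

Market 1: 336 - 3P₁ + 2P₂ = 6P₁ → 9P₁ - 2P₂ = 336.
Market 2: 10P₂ - 3P₁ = 257.
Eliminating P₂: 10×(1) + 2×(2) gives 84P₁ = 3874, so P₁ = 1937/42.
Back-substitute into (2): P₂ = (257 + 3×1937/42) / 10 = 1107/28.

P₁ = 1937/42, P₂ = 1107/28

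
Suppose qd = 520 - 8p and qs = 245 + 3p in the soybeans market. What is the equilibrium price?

p* = 25

Set qd = qs: 520 - 8p = 245 + 3p.
275 = 11p, so p* = 25.
q* = 520 − 8(25) = 320.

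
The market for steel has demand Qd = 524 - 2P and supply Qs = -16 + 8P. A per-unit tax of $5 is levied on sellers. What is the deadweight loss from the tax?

Pre-tax equilibrium: P* = 54, Q* = 416.
Tax on sellers shifts supply to Qs = -16 + 8(P − 5) = -56 + 8P.
524 - 2P = -56 + 8P gives buyer price Pb = 58; sellers receive Ps = 58 − 5 = 53.
New quantity: Q = 524 − 2(58) = 408.
DWL = ½ × 5 × (416 − 408) = 20.

Deadweight loss = 20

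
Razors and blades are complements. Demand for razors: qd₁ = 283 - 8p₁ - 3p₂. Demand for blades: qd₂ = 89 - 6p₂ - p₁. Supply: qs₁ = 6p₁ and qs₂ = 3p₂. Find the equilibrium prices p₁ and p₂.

p₁ = 760/41, p₂ = 321/41

Market 1: 283 - 8p₁ - 3p₂ = 6p₁ → 14p₁ + 3p₂ = 283.
Market 2: 9p₂ + p₁ = 89.
Eliminating p₂: 9×(1) − 3×(2) gives 123p₁ = 2280, so p₁ = 760/41.
Back-substitute into (2): p₂ = (89 − 1×760/41) / 9 = 321/41.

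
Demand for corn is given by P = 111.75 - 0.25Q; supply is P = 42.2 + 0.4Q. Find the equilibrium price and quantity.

P* = 85, Q* = 107

Set the two price expressions equal: 111.75 - 0.25Q = 42.2 + 0.4Q.
69.55 = 0.65Q, so Q* = 107.
P* = 111.75 − (0.25)(107) = 85.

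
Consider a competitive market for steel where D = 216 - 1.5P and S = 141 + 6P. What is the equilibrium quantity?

Set D = S: 216 - 1.5P = 141 + 6P.
75 = 7.5P, so P* = 10.
Q* = 216 − 1.5(10) = 201.

Q* = 201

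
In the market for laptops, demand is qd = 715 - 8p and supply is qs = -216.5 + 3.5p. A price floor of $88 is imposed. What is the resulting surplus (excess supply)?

Surplus = 80.5

Equilibrium price would be p* = 81, so the floor at 88 binds.
At p = 88: qd = 11, qs = 91.5.
Surplus = 91.5 − 11 = 80.5.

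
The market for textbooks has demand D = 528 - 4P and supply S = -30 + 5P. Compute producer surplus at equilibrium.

Equilibrium: 528 - 4P = -30 + 5P gives P* = 62, Q* = 280.
Supply starts at P = 6 (where S = 0).
PS = ½(62 − 6)(280) = 7840.

Producer surplus = 7840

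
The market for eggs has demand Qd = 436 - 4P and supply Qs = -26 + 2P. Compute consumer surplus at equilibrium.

Consumer surplus = 2048

Equilibrium: 436 - 4P = -26 + 2P gives P* = 77, Q* = 128.
Demand choke price (Qd = 0): P = 109.
CS = ½(109 − 77)(128) = 2048.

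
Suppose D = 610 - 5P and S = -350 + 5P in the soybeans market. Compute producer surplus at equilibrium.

Equilibrium: 610 - 5P = -350 + 5P gives P* = 96, Q* = 130.
Supply starts at P = 70 (where S = 0).
PS = ½(96 − 70)(130) = 1690.

Producer surplus = 1690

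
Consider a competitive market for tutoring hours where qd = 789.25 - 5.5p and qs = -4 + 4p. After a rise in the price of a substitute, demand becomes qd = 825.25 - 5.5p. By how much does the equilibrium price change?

Original equilibrium: p* = 83.5, q* = 330.
New equilibrium: 825.25 - 5.5p = -4 + 4p, so 829.25 = 9.5p and p' = 3317/38; q' = 825.25 − 5.5(3317/38) = 6558/19.
Change in price: 3317/38 − 83.5 = 72/19.

Δp = 72/19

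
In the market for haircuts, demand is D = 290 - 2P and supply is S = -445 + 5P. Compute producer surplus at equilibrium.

Producer surplus = 640

Equilibrium: 290 - 2P = -445 + 5P gives P* = 105, Q* = 80.
Supply starts at P = 89 (where S = 0).
PS = ½(105 − 89)(80) = 640.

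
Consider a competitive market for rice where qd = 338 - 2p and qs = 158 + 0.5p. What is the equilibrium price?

p* = 72

Set qd = qs: 338 - 2p = 158 + 0.5p.
180 = 2.5p, so p* = 72.
q* = 338 − 2(72) = 194.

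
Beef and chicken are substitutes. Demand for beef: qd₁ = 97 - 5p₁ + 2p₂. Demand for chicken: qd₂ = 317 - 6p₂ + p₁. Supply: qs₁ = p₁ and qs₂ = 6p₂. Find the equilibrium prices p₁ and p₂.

p₁ = 899/35, p₂ = 1999/70

Market 1: 97 - 5p₁ + 2p₂ = p₁ → 6p₁ - 2p₂ = 97.
Market 2: 12p₂ - p₁ = 317.
Eliminating p₂: 12×(1) + 2×(2) gives 70p₁ = 1798, so p₁ = 899/35.
Back-substitute into (2): p₂ = (317 + 1×899/35) / 12 = 1999/70.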